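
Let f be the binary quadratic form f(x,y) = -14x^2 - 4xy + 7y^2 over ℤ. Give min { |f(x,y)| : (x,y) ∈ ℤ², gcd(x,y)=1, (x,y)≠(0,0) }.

descent: ρ → (7,18,-3)  [lands on river]
river: ρ → (-3,18,7)
river: ρ → (7,10,-11)
river: ρ → (-11,12,6)
river: ρ → (6,12,-11)
river: ρ → (-11,10,7)
closes: descent 1, river 6
min |a| on river = 3

3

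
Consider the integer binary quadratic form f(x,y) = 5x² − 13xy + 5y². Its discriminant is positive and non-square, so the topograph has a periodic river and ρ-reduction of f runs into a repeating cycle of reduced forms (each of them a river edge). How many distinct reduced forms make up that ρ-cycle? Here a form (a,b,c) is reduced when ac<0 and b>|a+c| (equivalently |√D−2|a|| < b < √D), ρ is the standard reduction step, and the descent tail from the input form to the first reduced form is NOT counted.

D = 69, ⌊√D⌋ = 8
descent: ρ → (5,3,-3)  [lands on river]
river: ρ → (-3,3,5)
river: ρ → (5,7,-1)
river: ρ → (-1,7,5)
ρ-cycle length = 4 (tail of 1 descent step not counted)

4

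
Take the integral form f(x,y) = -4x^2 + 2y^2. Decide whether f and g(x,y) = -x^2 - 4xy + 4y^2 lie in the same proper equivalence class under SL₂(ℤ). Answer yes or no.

D₁ = 32, D₂ = 32
river cycle of f (length 2): (2, 4, -2), (-2, 4, 2)
river cycle of g (length 2): (4, 4, -1), (-1, 4, 4)
cycles differ ⇒ inequivalent

no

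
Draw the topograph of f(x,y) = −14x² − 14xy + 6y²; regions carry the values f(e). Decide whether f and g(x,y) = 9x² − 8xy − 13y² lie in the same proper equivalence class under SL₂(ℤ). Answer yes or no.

D₁ = 532, D₂ = 532
river cycle of f (length 4): (6, 14, -14), (-14, 14, 6), (6, 22, -2), (-2, 22, 6)
river cycle of g (length 16): (-13, 8, 9), (9, 10, -12), (-12, 14, 7), (7, 14, -12), (-12, 10, 9), (9, 8, -13), (-13, 18, 4), (4, 22, -3), (-3, 20, 11), (11, 2, -12), … (6 more)
cycles differ ⇒ inequivalent

no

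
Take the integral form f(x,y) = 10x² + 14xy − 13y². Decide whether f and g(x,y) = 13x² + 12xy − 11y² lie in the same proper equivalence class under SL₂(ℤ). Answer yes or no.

D₁ = 716, D₂ = 716
river cycle of f (length 14): (-13, 12, 11), (11, 10, -14), (-14, 18, 7), (7, 24, -5), (-5, 26, 2), (2, 26, -5), (-5, 24, 7), (7, 18, -14), (-14, 10, 11), (11, 12, -13), … (4 more)
river cycle of g (length 14): (-11, 10, 14), (14, 18, -7), (-7, 24, 5), (5, 26, -2), (-2, 26, 5), (5, 24, -7), (-7, 18, 14), (14, 10, -11), (-11, 12, 13), (13, 14, -10), … (4 more)
cycles differ ⇒ inequivalent

no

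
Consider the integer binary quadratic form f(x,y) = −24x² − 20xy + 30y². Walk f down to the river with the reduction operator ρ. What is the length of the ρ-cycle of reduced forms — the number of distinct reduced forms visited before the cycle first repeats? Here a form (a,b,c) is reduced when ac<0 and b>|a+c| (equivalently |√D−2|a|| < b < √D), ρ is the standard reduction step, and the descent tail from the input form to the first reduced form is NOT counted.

D = 3280, ⌊√D⌋ = 57
descent: ρ → (30,20,-24)  [lands on river]
river: ρ → (-24,28,26)
river: ρ → (26,24,-26)
river: ρ → (-26,28,24)
river: ρ → (24,20,-30)
river: ρ → (-30,40,14)
river: ρ → (14,44,-24)
river: ρ → (-24,52,6)
river: ρ → (6,56,-6)
river: ρ → (-6,52,24)
river: ρ → (24,44,-14)
river: ρ → (-14,40,30)
ρ-cycle length = 12 (tail of 1 descent step not counted)

12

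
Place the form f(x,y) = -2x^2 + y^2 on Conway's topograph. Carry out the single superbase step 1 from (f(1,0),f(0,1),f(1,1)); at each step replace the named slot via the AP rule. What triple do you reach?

start (-2,1,-1) = (f(1,0),f(0,1),f(1,1))
replace slot 1: 2·(1+(-1)) − (-2) = 2 → (2,1,-1)

2,1,-1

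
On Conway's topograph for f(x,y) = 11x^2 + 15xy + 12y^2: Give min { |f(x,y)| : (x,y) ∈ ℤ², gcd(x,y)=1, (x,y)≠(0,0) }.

translate: b→-7 (≡15 mod 22), so (11,15,12)→(11,-7,8)
flip: (11,-7,8)→(8,7,11)
reduced (well bottom): (8,7,11) with a≤c, −a<b≤a
well minimum = a = 8

8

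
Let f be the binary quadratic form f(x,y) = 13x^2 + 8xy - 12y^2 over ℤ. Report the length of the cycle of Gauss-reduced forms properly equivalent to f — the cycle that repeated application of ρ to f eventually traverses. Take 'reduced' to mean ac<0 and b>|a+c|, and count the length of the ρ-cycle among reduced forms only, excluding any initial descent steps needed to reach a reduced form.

D = 688, ⌊√D⌋ = 26
river: ρ → (-12,16,9)
river: ρ → (9,20,-8)
river: ρ → (-8,12,17)
river: ρ → (17,22,-3)
river: ρ → (-3,26,1)
river: ρ → (1,26,-3)
river: ρ → (-3,22,17)
river: ρ → (17,12,-8)
river: ρ → (-8,20,9)
river: ρ → (9,16,-12)
river: ρ → (-12,8,13)
river: ρ → (13,18,-7)
river: ρ → (-7,24,4)
river: ρ → (4,24,-7)
river: ρ → (-7,18,13)
river: ρ → (13,8,-12)
ρ-cycle length = 16 (tail of 0 descent steps not counted)

16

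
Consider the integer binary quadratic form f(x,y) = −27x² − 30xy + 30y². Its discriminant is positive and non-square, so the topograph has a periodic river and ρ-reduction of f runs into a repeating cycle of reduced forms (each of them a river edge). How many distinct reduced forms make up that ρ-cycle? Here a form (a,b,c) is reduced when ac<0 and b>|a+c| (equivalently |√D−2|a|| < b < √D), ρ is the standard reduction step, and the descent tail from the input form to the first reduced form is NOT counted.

D = 4140, ⌊√D⌋ = 64
descent: ρ → (30,30,-27)  [lands on river]
river: ρ → (-27,24,33)
river: ρ → (33,42,-18)
river: ρ → (-18,30,45)
river: ρ → (45,60,-3)
river: ρ → (-3,60,45)
river: ρ → (45,30,-18)
river: ρ → (-18,42,33)
river: ρ → (33,24,-27)
river: ρ → (-27,30,30)
ρ-cycle length = 10 (tail of 1 descent step not counted)

10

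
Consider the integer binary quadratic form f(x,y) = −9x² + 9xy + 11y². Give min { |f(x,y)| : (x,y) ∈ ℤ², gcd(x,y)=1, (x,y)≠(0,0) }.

river: ρ → (11,13,-7)
river: ρ → (-7,15,9)
river: ρ → (9,21,-1)
river: ρ → (-1,21,9)
river: ρ → (9,15,-7)
river: ρ → (-7,13,11)
river: ρ → (11,9,-9)
river: ρ → (-9,9,11)
closes: descent 0, river 8
min |a| on river = 1

1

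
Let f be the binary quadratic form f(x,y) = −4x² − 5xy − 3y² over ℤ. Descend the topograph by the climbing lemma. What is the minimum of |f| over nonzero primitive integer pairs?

translate: b→-3 (≡5 mod 8), so (4,5,3)→(4,-3,2)
flip: (4,-3,2)→(2,3,4)
translate: b→-1 (≡3 mod 4), so (2,3,4)→(2,-1,3)
reduced (well bottom): (2,-1,3) with a≤c, −a<b≤a
well minimum |f| = |-2| = 2 (negative-definite)

2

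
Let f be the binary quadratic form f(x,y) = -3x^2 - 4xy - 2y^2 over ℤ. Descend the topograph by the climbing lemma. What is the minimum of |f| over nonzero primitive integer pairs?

translate: b→-2 (≡4 mod 6), so (3,4,2)→(3,-2,1)
flip: (3,-2,1)→(1,2,3)
translate: b→0 (≡2 mod 2), so (1,2,3)→(1,0,2)
reduced (well bottom): (1,0,2) with a≤c, −a<b≤a
well minimum |f| = |-1| = 1 (negative-definite)

1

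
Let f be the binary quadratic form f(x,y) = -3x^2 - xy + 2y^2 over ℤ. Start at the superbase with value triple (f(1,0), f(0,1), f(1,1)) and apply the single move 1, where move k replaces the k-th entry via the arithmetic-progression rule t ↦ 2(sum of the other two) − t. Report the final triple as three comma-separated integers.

start (-3,2,-2) = (f(1,0),f(0,1),f(1,1))
replace slot 1: 2·(2+(-2)) − (-3) = 3 → (3,2,-2)

3,2,-2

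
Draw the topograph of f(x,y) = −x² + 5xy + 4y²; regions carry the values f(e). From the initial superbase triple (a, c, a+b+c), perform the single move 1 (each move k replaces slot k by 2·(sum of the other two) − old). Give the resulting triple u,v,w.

start (-1,4,8) = (f(1,0),f(0,1),f(1,1))
replace slot 1: 2·(4+8) − (-1) = 25 → (25,4,8)

25,4,8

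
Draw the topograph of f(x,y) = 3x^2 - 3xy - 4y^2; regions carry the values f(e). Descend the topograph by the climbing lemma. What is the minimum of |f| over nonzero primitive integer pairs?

descent: ρ → (-4,3,3)  [lands on river]
river: ρ → (3,3,-4)
river: ρ → (-4,5,2)
river: ρ → (2,7,-1)
river: ρ → (-1,7,2)
river: ρ → (2,5,-4)
closes: descent 1, river 6
min |a| on river = 1

1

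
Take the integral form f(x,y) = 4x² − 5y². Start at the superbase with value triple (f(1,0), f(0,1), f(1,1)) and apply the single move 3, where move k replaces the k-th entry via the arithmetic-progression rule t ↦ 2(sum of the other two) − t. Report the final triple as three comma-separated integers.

start (4,-5,-1) = (f(1,0),f(0,1),f(1,1))
replace slot 3: 2·(4+(-5)) − (-1) = -1 → (4,-5,-1)

4,-5,-1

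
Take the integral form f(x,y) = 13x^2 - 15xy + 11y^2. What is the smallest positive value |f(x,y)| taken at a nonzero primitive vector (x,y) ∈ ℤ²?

translate: b→11 (≡-15 mod 26), so (13,-15,11)→(13,11,9)
flip: (13,11,9)→(9,-11,13)
translate: b→7 (≡-11 mod 18), so (9,-11,13)→(9,7,11)
reduced (well bottom): (9,7,11) with a≤c, −a<b≤a
well minimum = a = 9

9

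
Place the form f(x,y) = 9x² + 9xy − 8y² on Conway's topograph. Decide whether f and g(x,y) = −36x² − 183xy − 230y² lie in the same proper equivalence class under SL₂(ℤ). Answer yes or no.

D₁ = 369, D₂ = 369
river cycle of f (length 16): (-8, 7, 10), (10, 13, -5), (-5, 17, 4), (4, 15, -9), (-9, 3, 10), (10, 17, -2), (-2, 19, 1), (1, 19, -2), (-2, 17, 10), (10, 3, -9), … (6 more)
river cycle of g (length 16): (-5, 17, 4), (4, 15, -9), (-9, 3, 10), (10, 17, -2), (-2, 19, 1), (1, 19, -2), (-2, 17, 10), (10, 3, -9), (-9, 15, 4), (4, 17, -5), … (6 more)
cycles coincide ⇒ equivalent

yes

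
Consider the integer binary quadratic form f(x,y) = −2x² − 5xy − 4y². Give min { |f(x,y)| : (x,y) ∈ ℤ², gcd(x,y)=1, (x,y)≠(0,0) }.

translate: b→1 (≡5 mod 4), so (2,5,4)→(2,1,1)
flip: (2,1,1)→(1,-1,2)
translate: b→1 (≡-1 mod 2), so (1,-1,2)→(1,1,2)
reduced (well bottom): (1,1,2) with a≤c, −a<b≤a
well minimum |f| = |-1| = 1 (negative-definite)

1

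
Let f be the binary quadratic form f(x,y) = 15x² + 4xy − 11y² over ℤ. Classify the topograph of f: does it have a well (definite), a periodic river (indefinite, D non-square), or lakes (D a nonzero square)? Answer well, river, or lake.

D = b²−4ac = 4² − 4·15·(-11) = 676
D = 26² is a perfect square ⇒ form factors over ℤ ⇒ lakes

lake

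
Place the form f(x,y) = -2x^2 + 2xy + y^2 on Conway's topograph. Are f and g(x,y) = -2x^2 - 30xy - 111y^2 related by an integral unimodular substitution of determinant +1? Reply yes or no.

D₁ = 12, D₂ = 12
river cycle of f (length 2): (1, 2, -2), (-2, 2, 1)
river cycle of g (length 2): (-2, 2, 1), (1, 2, -2)
cycles coincide ⇒ equivalent

yes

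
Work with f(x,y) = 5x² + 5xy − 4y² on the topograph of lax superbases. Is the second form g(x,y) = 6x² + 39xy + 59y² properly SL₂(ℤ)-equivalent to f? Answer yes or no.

D₁ = 105, D₂ = 105
river cycle of f (length 6): (-4, 3, 6), (6, 9, -1), (-1, 9, 6), (6, 3, -4), (-4, 5, 5), (5, 5, -4)
river cycle of g (length 6): (6, 3, -4), (-4, 5, 5), (5, 5, -4), (-4, 3, 6), (6, 9, -1), (-1, 9, 6)
cycles coincide ⇒ equivalent

yes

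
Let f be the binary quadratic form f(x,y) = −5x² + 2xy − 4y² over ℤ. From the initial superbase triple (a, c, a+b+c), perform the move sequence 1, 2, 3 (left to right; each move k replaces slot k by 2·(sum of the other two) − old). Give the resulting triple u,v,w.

start (-5,-4,-7) = (f(1,0),f(0,1),f(1,1))
replace slot 1: 2·((-4)+(-7)) − (-5) = -17 → (-17,-4,-7)
replace slot 2: 2·((-17)+(-7)) − (-4) = -44 → (-17,-44,-7)
replace slot 3: 2·((-17)+(-44)) − (-7) = -115 → (-17,-44,-115)

-17,-44,-115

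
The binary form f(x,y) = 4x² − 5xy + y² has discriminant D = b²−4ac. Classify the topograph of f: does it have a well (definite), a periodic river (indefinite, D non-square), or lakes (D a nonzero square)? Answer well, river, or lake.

D = b²−4ac = (-5)² − 4·4·1 = 9
D = 3² is a perfect square ⇒ form factors over ℤ ⇒ lakes

lake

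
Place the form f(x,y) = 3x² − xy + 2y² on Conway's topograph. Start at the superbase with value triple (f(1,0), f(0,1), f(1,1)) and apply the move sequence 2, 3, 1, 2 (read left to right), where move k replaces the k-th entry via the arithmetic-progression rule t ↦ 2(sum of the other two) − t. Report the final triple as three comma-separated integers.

start (3,2,4) = (f(1,0),f(0,1),f(1,1))
replace slot 2: 2·(3+4) − 2 = 12 → (3,12,4)
replace slot 3: 2·(3+12) − 4 = 26 → (3,12,26)
replace slot 1: 2·(12+26) − 3 = 73 → (73,12,26)
replace slot 2: 2·(73+26) − 12 = 186 → (73,186,26)

73,186,26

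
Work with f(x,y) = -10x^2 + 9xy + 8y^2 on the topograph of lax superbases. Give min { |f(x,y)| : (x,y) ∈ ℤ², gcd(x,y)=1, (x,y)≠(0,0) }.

river: ρ → (8,7,-11)
river: ρ → (-11,15,4)
river: ρ → (4,17,-7)
river: ρ → (-7,11,10)
river: ρ → (10,9,-8)
river: ρ → (-8,7,11)
river: ρ → (11,15,-4)
river: ρ → (-4,17,7)
river: ρ → (7,11,-10)
river: ρ → (-10,9,8)
closes: descent 0, river 10
min |a| on river = 4

4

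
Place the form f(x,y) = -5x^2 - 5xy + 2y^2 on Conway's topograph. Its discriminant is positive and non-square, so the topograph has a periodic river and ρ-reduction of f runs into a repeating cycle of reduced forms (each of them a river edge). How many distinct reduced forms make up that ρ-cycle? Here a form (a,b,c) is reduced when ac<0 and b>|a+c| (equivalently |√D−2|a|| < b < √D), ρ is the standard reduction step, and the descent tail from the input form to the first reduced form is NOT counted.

D = 65, ⌊√D⌋ = 8
descent: ρ → (2,5,-5)  [lands on river]
river: ρ → (-5,5,2)
river: ρ → (2,7,-2)
river: ρ → (-2,5,5)
river: ρ → (5,5,-2)
river: ρ → (-2,7,2)
ρ-cycle length = 6 (tail of 1 descent step not counted)

6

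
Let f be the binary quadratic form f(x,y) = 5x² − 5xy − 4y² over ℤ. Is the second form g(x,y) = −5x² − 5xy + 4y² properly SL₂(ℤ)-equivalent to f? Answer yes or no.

D₁ = 105, D₂ = 105
river cycle of f (length 6): (-4, 5, 5), (5, 5, -4), (-4, 3, 6), (6, 9, -1), (-1, 9, 6), (6, 3, -4)
river cycle of g (length 6): (4, 5, -5), (-5, 5, 4), (4, 3, -6), (-6, 9, 1), (1, 9, -6), (-6, 3, 4)
cycles differ ⇒ inequivalent

no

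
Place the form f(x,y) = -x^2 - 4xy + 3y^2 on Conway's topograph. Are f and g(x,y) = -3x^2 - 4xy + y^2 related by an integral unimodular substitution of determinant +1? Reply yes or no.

D₁ = 28, D₂ = 28
river cycle of f (length 4): (3, 4, -1), (-1, 4, 3), (3, 2, -2), (-2, 2, 3)
river cycle of g (length 4): (1, 4, -3), (-3, 2, 2), (2, 2, -3), (-3, 4, 1)
cycles differ ⇒ inequivalent

no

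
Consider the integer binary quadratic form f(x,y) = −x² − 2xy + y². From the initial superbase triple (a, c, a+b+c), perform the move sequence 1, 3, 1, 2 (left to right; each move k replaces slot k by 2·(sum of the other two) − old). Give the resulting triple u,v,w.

start (-1,1,-2) = (f(1,0),f(0,1),f(1,1))
replace slot 1: 2·(1+(-2)) − (-1) = -1 → (-1,1,-2)
replace slot 3: 2·((-1)+1) − (-2) = 2 → (-1,1,2)
replace slot 1: 2·(1+2) − (-1) = 7 → (7,1,2)
replace slot 2: 2·(7+2) − 1 = 17 → (7,17,2)

7,17,2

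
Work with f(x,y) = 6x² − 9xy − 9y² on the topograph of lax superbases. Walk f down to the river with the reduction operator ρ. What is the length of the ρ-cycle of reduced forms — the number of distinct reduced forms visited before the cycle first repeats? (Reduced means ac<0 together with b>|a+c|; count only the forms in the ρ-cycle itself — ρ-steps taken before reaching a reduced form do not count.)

D = 297, ⌊√D⌋ = 17
descent: ρ → (-9,9,6)  [lands on river]
river: ρ → (6,15,-3)
river: ρ → (-3,15,6)
river: ρ → (6,9,-9)
ρ-cycle length = 4 (tail of 1 descent step not counted)

4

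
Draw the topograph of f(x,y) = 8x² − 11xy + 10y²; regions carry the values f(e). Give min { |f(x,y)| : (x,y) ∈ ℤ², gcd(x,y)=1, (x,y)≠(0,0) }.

translate: b→5 (≡-11 mod 16), so (8,-11,10)→(8,5,7)
flip: (8,5,7)→(7,-5,8)
reduced (well bottom): (7,-5,8) with a≤c, −a<b≤a
well minimum = a = 7

7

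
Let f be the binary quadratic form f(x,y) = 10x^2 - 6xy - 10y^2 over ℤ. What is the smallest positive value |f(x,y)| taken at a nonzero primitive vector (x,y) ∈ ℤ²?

descent: ρ → (-10,6,10)  [lands on river]
river: ρ → (10,14,-6)
river: ρ → (-6,10,14)
river: ρ → (14,18,-2)
river: ρ → (-2,18,14)
river: ρ → (14,10,-6)
river: ρ → (-6,14,10)
river: ρ → (10,6,-10)
river: ρ → (-10,14,6)
river: ρ → (6,10,-14)
river: ρ → (-14,18,2)
river: ρ → (2,18,-14)
river: ρ → (-14,10,6)
river: ρ → (6,14,-10)
closes: descent 1, river 14
min |a| on river = 2

2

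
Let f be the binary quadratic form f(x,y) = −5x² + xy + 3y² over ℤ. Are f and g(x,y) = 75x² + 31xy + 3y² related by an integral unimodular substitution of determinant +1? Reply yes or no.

D₁ = 61, D₂ = 61
river cycle of f (length 6): (3, 5, -3), (-3, 7, 1), (1, 7, -3), (-3, 5, 3), (3, 7, -1), (-1, 7, 3)
river cycle of g (length 6): (3, 5, -3), (-3, 7, 1), (1, 7, -3), (-3, 5, 3), (3, 7, -1), (-1, 7, 3)
cycles coincide ⇒ equivalent

yes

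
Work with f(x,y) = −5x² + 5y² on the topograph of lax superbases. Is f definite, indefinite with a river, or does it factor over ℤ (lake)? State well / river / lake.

D = b²−4ac = 0² − 4·(-5)·5 = 100
D = 10² is a perfect square ⇒ form factors over ℤ ⇒ lakes

lake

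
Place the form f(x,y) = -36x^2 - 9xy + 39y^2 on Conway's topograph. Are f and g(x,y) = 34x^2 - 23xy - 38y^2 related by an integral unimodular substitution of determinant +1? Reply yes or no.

D₁ = 5697, D₂ = 5697
river cycle of f (length 18): (39, 9, -36), (-36, 63, 12), (12, 57, -51), (-51, 45, 18), (18, 63, -24), (-24, 33, 48), (48, 63, -9), (-9, 63, 48), (48, 33, -24), (-24, 63, 18), … (8 more)
river cycle of g (length 20): (-38, 23, 34), (34, 45, -27), (-27, 63, 16), (16, 65, -23), (-23, 73, 4), (4, 71, -41), (-41, 11, 34), (34, 57, -18), (-18, 51, 43), (43, 35, -26), … (10 more)
cycles differ ⇒ inequivalent

no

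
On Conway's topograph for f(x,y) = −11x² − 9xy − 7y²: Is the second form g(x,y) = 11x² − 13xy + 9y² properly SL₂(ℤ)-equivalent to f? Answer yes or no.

D₁ = -227, D₂ = -227
f is negative-definite; reduce −f:
−f: flip: (11,9,7)→(7,-9,11)
−f: translate: b→5 (≡-9 mod 14), so (7,-9,11)→(7,5,9)
−f: reduced (well bottom): (7,5,9) with a≤c, −a<b≤a
flip sign back: reduced form of f is (-7,-5,-9)
g: translate: b→9 (≡-13 mod 22), so (11,-13,9)→(11,9,7)
g: flip: (11,9,7)→(7,-9,11)
g: translate: b→5 (≡-9 mod 14), so (7,-9,11)→(7,5,9)
g: reduced (well bottom): (7,5,9) with a≤c, −a<b≤a
reduced forms (-7, -5, -9) vs (7, 5, 9) ⇒ inequivalent

no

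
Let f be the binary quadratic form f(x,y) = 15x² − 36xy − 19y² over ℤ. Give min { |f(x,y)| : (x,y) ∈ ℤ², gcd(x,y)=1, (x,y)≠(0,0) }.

descent: ρ → (-19,36,15)  [lands on river]
river: ρ → (15,24,-31)
river: ρ → (-31,38,8)
river: ρ → (8,42,-21)
river: ρ → (-21,42,8)
river: ρ → (8,38,-31)
river: ρ → (-31,24,15)
river: ρ → (15,36,-19)
river: ρ → (-19,40,11)
river: ρ → (11,48,-3)
river: ρ → (-3,48,11)
river: ρ → (11,40,-19)
closes: descent 1, river 12
min |a| on river = 3

3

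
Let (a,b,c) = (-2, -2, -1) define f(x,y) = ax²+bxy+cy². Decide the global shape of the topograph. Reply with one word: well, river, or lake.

D = b²−4ac = (-2)² − 4·(-2)·(-1) = -4
D < 0 ⇒ definite ⇒ every region one sign ⇒ single well

well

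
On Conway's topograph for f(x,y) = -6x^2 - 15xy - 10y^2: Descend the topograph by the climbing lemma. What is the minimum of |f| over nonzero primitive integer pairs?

translate: b→3 (≡15 mod 12), so (6,15,10)→(6,3,1)
flip: (6,3,1)→(1,-3,6)
translate: b→1 (≡-3 mod 2), so (1,-3,6)→(1,1,4)
reduced (well bottom): (1,1,4) with a≤c, −a<b≤a
well minimum |f| = |-1| = 1 (negative-definite)

1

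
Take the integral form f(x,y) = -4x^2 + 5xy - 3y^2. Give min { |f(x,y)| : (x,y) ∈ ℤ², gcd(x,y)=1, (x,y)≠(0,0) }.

translate: b→3 (≡-5 mod 8), so (4,-5,3)→(4,3,2)
flip: (4,3,2)→(2,-3,4)
translate: b→1 (≡-3 mod 4), so (2,-3,4)→(2,1,3)
reduced (well bottom): (2,1,3) with a≤c, −a<b≤a
well minimum |f| = |-2| = 2 (negative-definite)

2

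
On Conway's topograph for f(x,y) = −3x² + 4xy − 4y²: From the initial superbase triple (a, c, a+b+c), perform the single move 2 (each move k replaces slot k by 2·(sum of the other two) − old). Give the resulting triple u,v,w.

start (-3,-4,-3) = (f(1,0),f(0,1),f(1,1))
replace slot 2: 2·((-3)+(-3)) − (-4) = -8 → (-3,-8,-3)

-3,-8,-3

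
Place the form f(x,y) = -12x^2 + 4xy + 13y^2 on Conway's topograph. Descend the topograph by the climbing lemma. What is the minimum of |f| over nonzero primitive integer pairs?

river: ρ → (13,22,-3)
river: ρ → (-3,20,20)
river: ρ → (20,20,-3)
river: ρ → (-3,22,13)
river: ρ → (13,4,-12)
river: ρ → (-12,20,5)
river: ρ → (5,20,-12)
river: ρ → (-12,4,13)
closes: descent 0, river 8
min |a| on river = 3

3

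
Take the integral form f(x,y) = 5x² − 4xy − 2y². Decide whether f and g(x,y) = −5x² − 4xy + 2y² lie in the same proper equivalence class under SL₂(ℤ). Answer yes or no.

D₁ = 56, D₂ = 56
river cycle of f (length 4): (-2, 4, 5), (5, 6, -1), (-1, 6, 5), (5, 4, -2)
river cycle of g (length 4): (2, 4, -5), (-5, 6, 1), (1, 6, -5), (-5, 4, 2)
cycles differ ⇒ inequivalent

no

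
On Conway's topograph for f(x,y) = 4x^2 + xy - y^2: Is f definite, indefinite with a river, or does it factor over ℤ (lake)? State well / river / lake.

D = b²−4ac = 1² − 4·4·(-1) = 17
D > 0 non-square ⇒ indefinite ⇒ periodic river

river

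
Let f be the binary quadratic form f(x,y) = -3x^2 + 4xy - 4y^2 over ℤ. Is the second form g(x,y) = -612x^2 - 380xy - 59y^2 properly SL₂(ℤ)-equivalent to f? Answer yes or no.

D₁ = -32, D₂ = -32
f is negative-definite; reduce −f:
−f: translate: b→2 (≡-4 mod 6), so (3,-4,4)→(3,2,3)
−f: reduced (well bottom): (3,2,3) with a≤c, −a<b≤a
flip sign back: reduced form of f is (-3,-2,-3)
g is negative-definite; reduce −g:
−g: flip: (612,380,59)→(59,-380,612)
−g: translate: b→-26 (≡-380 mod 118), so (59,-380,612)→(59,-26,3)
−g: flip: (59,-26,3)→(3,26,59)
−g: translate: b→2 (≡26 mod 6), so (3,26,59)→(3,2,3)
−g: reduced (well bottom): (3,2,3) with a≤c, −a<b≤a
flip sign back: reduced form of g is (-3,-2,-3)
reduced forms (-3, -2, -3) vs (-3, -2, -3) ⇒ equivalent

yes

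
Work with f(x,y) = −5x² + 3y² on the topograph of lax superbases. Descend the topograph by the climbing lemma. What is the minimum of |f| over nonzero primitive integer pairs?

descent: ρ → (3,6,-2)  [lands on river]
river: ρ → (-2,6,3)
closes: descent 1, river 2
min |a| on river = 2

2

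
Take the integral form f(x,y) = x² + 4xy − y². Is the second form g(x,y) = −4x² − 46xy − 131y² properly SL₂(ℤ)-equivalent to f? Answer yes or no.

D₁ = 20, D₂ = 20
river cycle of f (length 2): (-1, 4, 1), (1, 4, -1)
river cycle of g (length 2): (1, 4, -1), (-1, 4, 1)
cycles coincide ⇒ equivalent

yes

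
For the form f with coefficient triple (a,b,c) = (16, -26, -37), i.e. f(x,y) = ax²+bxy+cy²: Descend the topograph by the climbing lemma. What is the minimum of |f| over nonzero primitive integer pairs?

descent: ρ → (-37,26,16)  [lands on river]
river: ρ → (16,38,-25)
river: ρ → (-25,12,29)
river: ρ → (29,46,-8)
river: ρ → (-8,50,17)
river: ρ → (17,52,-5)
river: ρ → (-5,48,37)
river: ρ → (37,26,-16)
river: ρ → (-16,38,25)
river: ρ → (25,12,-29)
river: ρ → (-29,46,8)
river: ρ → (8,50,-17)
river: ρ → (-17,52,5)
river: ρ → (5,48,-37)
closes: descent 1, river 14
min |a| on river = 5

5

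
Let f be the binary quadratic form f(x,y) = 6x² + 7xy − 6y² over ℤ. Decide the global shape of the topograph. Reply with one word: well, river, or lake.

D = b²−4ac = 7² − 4·6·(-6) = 193
D > 0 non-square ⇒ indefinite ⇒ periodic river

river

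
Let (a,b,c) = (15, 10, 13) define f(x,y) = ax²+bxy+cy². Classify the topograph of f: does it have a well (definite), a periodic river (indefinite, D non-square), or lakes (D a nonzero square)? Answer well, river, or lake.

D = b²−4ac = 10² − 4·15·13 = -680
D < 0 ⇒ definite ⇒ every region one sign ⇒ single well

well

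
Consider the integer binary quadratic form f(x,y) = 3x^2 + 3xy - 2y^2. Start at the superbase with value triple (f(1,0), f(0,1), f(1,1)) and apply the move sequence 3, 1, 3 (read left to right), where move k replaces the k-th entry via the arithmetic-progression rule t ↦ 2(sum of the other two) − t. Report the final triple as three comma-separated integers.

start (3,-2,4) = (f(1,0),f(0,1),f(1,1))
replace slot 3: 2·(3+(-2)) − 4 = -2 → (3,-2,-2)
replace slot 1: 2·((-2)+(-2)) − 3 = -11 → (-11,-2,-2)
replace slot 3: 2·((-11)+(-2)) − (-2) = -24 → (-11,-2,-24)

-11,-2,-24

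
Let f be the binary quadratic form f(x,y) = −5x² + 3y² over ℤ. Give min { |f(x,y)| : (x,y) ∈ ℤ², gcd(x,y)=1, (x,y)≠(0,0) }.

descent: ρ → (3,6,-2)  [lands on river]
river: ρ → (-2,6,3)
closes: descent 1, river 2
min |a| on river = 2

2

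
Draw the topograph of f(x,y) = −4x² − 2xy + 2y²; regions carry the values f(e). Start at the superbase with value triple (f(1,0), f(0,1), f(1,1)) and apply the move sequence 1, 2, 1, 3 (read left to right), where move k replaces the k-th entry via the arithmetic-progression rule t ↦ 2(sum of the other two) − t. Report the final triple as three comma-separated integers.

start (-4,2,-4) = (f(1,0),f(0,1),f(1,1))
replace slot 1: 2·(2+(-4)) − (-4) = 0 → (0,2,-4)
replace slot 2: 2·(0+(-4)) − 2 = -10 → (0,-10,-4)
replace slot 1: 2·((-10)+(-4)) − 0 = -28 → (-28,-10,-4)
replace slot 3: 2·((-28)+(-10)) − (-4) = -72 → (-28,-10,-72)

-28,-10,-72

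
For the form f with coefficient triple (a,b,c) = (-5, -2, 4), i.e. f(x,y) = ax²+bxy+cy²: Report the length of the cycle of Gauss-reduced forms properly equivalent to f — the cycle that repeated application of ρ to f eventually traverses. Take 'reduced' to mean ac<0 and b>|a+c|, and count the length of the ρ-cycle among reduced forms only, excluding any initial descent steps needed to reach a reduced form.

D = 84, ⌊√D⌋ = 9
descent: ρ → (4,2,-5)  [lands on river]
river: ρ → (-5,8,1)
river: ρ → (1,8,-5)
river: ρ → (-5,2,4)
river: ρ → (4,6,-3)
river: ρ → (-3,6,4)
ρ-cycle length = 6 (tail of 1 descent step not counted)

6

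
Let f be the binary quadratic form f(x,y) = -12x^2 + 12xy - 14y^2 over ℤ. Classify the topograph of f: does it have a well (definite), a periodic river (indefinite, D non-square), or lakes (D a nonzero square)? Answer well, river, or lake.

D = b²−4ac = 12² − 4·(-12)·(-14) = -528
D < 0 ⇒ definite ⇒ every region one sign ⇒ single well

well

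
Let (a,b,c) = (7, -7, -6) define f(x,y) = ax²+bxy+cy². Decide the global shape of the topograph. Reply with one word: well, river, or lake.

D = b²−4ac = (-7)² − 4·7·(-6) = 217
D > 0 non-square ⇒ indefinite ⇒ periodic river

river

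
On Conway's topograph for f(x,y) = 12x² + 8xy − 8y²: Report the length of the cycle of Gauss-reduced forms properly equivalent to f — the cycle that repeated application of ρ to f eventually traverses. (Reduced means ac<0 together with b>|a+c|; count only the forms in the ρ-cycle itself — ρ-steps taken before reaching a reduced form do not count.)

D = 448, ⌊√D⌋ = 21
river: ρ → (-8,8,12)
river: ρ → (12,16,-4)
river: ρ → (-4,16,12)
river: ρ → (12,8,-8)
ρ-cycle length = 4 (tail of 0 descent steps not counted)

4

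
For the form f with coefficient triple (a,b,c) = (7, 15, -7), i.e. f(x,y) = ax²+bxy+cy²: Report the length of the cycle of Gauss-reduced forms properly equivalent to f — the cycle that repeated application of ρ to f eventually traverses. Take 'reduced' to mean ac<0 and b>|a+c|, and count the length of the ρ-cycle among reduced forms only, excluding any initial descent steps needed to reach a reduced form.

D = 421, ⌊√D⌋ = 20
river: ρ → (-7,13,9)
river: ρ → (9,5,-11)
river: ρ → (-11,17,3)
river: ρ → (3,19,-5)
river: ρ → (-5,11,15)
river: ρ → (15,19,-1)
river: ρ → (-1,19,15)
river: ρ → (15,11,-5)
river: ρ → (-5,19,3)
river: ρ → (3,17,-11)
river: ρ → (-11,5,9)
river: ρ → (9,13,-7)
river: ρ → (-7,15,7)
river: ρ → (7,13,-9)
river: ρ → (-9,5,11)
river: ρ → (11,17,-3)
river: ρ → (-3,19,5)
river: ρ → (5,11,-15)
river: ρ → (-15,19,1)
river: ρ → (1,19,-15)
river: ρ → (-15,11,5)
river: ρ → (5,19,-3)
river: ρ → (-3,17,11)
river: ρ → (11,5,-9)
river: ρ → (-9,13,7)
river: ρ → (7,15,-7)
ρ-cycle length = 26 (tail of 0 descent steps not counted)

26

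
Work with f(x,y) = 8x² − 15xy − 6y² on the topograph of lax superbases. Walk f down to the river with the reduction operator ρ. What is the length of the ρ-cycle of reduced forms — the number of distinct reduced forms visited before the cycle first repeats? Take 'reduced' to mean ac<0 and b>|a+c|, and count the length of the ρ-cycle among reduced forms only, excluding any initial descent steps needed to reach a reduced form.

D = 417, ⌊√D⌋ = 20
descent: ρ → (-6,15,8)  [lands on river]
river: ρ → (8,17,-4)
river: ρ → (-4,15,12)
river: ρ → (12,9,-7)
river: ρ → (-7,19,2)
river: ρ → (2,17,-16)
river: ρ → (-16,15,3)
river: ρ → (3,15,-16)
river: ρ → (-16,17,2)
river: ρ → (2,19,-7)
river: ρ → (-7,9,12)
river: ρ → (12,15,-4)
river: ρ → (-4,17,8)
river: ρ → (8,15,-6)
river: ρ → (-6,9,14)
river: ρ → (14,19,-1)
river: ρ → (-1,19,14)
river: ρ → (14,9,-6)
ρ-cycle length = 18 (tail of 1 descent step not counted)

18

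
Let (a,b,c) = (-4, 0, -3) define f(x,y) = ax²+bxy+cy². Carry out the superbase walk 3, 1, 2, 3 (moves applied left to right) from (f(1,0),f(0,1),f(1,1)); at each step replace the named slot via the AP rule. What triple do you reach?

start (-4,-3,-7) = (f(1,0),f(0,1),f(1,1))
replace slot 3: 2·((-4)+(-3)) − (-7) = -7 → (-4,-3,-7)
replace slot 1: 2·((-3)+(-7)) − (-4) = -16 → (-16,-3,-7)
replace slot 2: 2·((-16)+(-7)) − (-3) = -43 → (-16,-43,-7)
replace slot 3: 2·((-16)+(-43)) − (-7) = -111 → (-16,-43,-111)

-16,-43,-111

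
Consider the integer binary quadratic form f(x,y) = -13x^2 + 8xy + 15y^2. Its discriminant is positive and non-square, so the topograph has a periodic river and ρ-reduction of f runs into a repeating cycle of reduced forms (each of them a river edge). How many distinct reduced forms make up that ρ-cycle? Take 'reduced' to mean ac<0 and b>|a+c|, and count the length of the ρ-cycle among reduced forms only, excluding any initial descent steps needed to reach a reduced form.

D = 844, ⌊√D⌋ = 29
river: ρ → (15,22,-6)
river: ρ → (-6,26,7)
river: ρ → (7,16,-21)
river: ρ → (-21,26,2)
river: ρ → (2,26,-21)
river: ρ → (-21,16,7)
river: ρ → (7,26,-6)
river: ρ → (-6,22,15)
river: ρ → (15,8,-13)
river: ρ → (-13,18,10)
river: ρ → (10,22,-9)
river: ρ → (-9,14,18)
river: ρ → (18,22,-5)
river: ρ → (-5,28,3)
river: ρ → (3,26,-14)
river: ρ → (-14,2,15)
river: ρ → (15,28,-1)
river: ρ → (-1,28,15)
river: ρ → (15,2,-14)
river: ρ → (-14,26,3)
river: ρ → (3,28,-5)
river: ρ → (-5,22,18)
river: ρ → (18,14,-9)
river: ρ → (-9,22,10)
river: ρ → (10,18,-13)
river: ρ → (-13,8,15)
ρ-cycle length = 26 (tail of 0 descent steps not counted)

26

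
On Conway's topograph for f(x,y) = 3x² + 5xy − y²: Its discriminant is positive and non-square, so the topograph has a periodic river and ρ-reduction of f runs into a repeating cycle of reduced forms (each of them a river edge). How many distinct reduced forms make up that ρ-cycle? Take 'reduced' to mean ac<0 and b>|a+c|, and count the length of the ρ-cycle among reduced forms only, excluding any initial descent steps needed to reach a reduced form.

D = 37, ⌊√D⌋ = 6
river: ρ → (-1,5,3)
river: ρ → (3,1,-3)
river: ρ → (-3,5,1)
river: ρ → (1,5,-3)
river: ρ → (-3,1,3)
river: ρ → (3,5,-1)
ρ-cycle length = 6 (tail of 0 descent steps not counted)

6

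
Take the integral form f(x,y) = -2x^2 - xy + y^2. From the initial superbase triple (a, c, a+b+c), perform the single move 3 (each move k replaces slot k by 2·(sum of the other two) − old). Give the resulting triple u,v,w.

start (-2,1,-2) = (f(1,0),f(0,1),f(1,1))
replace slot 3: 2·((-2)+1) − (-2) = 0 → (-2,1,0)

-2,1,0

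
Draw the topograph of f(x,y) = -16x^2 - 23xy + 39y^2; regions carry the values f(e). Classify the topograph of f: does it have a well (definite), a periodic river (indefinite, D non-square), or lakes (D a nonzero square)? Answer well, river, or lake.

D = b²−4ac = (-23)² − 4·(-16)·39 = 3025
D = 55² is a perfect square ⇒ form factors over ℤ ⇒ lakes

lake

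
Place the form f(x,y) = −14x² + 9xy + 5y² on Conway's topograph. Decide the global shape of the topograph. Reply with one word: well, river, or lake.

D = b²−4ac = 9² − 4·(-14)·5 = 361
D = 19² is a perfect square ⇒ form factors over ℤ ⇒ lakes

lake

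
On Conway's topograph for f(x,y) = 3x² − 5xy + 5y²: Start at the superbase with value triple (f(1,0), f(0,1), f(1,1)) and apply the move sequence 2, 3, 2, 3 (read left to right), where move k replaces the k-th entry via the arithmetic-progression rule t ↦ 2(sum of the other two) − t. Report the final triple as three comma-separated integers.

start (3,5,3) = (f(1,0),f(0,1),f(1,1))
replace slot 2: 2·(3+3) − 5 = 7 → (3,7,3)
replace slot 3: 2·(3+7) − 3 = 17 → (3,7,17)
replace slot 2: 2·(3+17) − 7 = 33 → (3,33,17)
replace slot 3: 2·(3+33) − 17 = 55 → (3,33,55)

3,33,55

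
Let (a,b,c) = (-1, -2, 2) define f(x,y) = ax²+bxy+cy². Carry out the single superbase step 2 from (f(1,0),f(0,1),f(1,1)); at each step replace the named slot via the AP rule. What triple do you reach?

start (-1,2,-1) = (f(1,0),f(0,1),f(1,1))
replace slot 2: 2·((-1)+(-1)) − 2 = -6 → (-1,-6,-1)

-1,-6,-1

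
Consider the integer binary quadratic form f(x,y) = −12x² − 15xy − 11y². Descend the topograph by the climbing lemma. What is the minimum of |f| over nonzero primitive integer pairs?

translate: b→-9 (≡15 mod 24), so (12,15,11)→(12,-9,8)
flip: (12,-9,8)→(8,9,12)
translate: b→-7 (≡9 mod 16), so (8,9,12)→(8,-7,11)
reduced (well bottom): (8,-7,11) with a≤c, −a<b≤a
well minimum |f| = |-8| = 8 (negative-definite)

8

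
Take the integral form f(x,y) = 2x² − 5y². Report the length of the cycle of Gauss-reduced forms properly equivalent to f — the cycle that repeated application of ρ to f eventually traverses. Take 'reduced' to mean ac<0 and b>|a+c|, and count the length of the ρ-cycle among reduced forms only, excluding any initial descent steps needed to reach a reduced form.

D = 40, ⌊√D⌋ = 6
descent: ρ → (-5,0,2)
descent: ρ → (2,4,-3)  [lands on river]
river: ρ → (-3,2,3)
river: ρ → (3,4,-2)
river: ρ → (-2,4,3)
river: ρ → (3,2,-3)
river: ρ → (-3,4,2)
ρ-cycle length = 6 (tail of 2 descent steps not counted)

6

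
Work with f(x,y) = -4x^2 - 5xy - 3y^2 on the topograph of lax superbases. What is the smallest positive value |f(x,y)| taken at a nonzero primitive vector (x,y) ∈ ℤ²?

translate: b→-3 (≡5 mod 8), so (4,5,3)→(4,-3,2)
flip: (4,-3,2)→(2,3,4)
translate: b→-1 (≡3 mod 4), so (2,3,4)→(2,-1,3)
reduced (well bottom): (2,-1,3) with a≤c, −a<b≤a
well minimum |f| = |-2| = 2 (negative-definite)

2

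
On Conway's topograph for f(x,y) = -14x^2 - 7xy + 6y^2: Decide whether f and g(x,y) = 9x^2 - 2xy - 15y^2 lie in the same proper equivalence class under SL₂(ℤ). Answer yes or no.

D₁ = 385, D₂ = 544
discriminants differ ⇒ not SL₂(ℤ)-equivalent

no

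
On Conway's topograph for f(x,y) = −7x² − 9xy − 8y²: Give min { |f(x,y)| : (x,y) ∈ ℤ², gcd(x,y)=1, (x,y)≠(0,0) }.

translate: b→-5 (≡9 mod 14), so (7,9,8)→(7,-5,6)
flip: (7,-5,6)→(6,5,7)
reduced (well bottom): (6,5,7) with a≤c, −a<b≤a
well minimum |f| = |-6| = 6 (negative-definite)

6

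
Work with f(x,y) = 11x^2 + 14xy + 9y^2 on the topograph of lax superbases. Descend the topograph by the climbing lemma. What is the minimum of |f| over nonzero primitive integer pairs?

translate: b→-8 (≡14 mod 22), so (11,14,9)→(11,-8,6)
flip: (11,-8,6)→(6,8,11)
translate: b→-4 (≡8 mod 12), so (6,8,11)→(6,-4,9)
reduced (well bottom): (6,-4,9) with a≤c, −a<b≤a
well minimum = a = 6

6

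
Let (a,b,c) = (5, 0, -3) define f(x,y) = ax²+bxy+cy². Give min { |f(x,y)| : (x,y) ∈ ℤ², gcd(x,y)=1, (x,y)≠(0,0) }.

descent: ρ → (-3,6,2)  [lands on river]
river: ρ → (2,6,-3)
closes: descent 1, river 2
min |a| on river = 2

2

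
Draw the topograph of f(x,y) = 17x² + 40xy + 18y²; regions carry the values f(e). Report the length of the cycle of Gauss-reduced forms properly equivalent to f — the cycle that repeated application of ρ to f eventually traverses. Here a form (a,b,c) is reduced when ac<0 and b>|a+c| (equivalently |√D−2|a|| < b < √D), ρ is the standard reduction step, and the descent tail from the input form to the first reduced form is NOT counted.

D = 376, ⌊√D⌋ = 19
descent: ρ → (18,-4,-5)
descent: ρ → (-5,14,9)  [lands on river]
river: ρ → (9,4,-10)
river: ρ → (-10,16,3)
river: ρ → (3,14,-15)
river: ρ → (-15,16,2)
river: ρ → (2,16,-15)
river: ρ → (-15,14,3)
river: ρ → (3,16,-10)
river: ρ → (-10,4,9)
river: ρ → (9,14,-5)
river: ρ → (-5,16,6)
river: ρ → (6,8,-13)
river: ρ → (-13,18,1)
river: ρ → (1,18,-13)
river: ρ → (-13,8,6)
river: ρ → (6,16,-5)
ρ-cycle length = 16 (tail of 2 descent steps not counted)

16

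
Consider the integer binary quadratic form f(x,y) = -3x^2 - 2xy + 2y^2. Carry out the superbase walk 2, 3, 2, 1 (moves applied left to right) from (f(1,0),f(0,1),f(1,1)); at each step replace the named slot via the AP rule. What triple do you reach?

start (-3,2,-3) = (f(1,0),f(0,1),f(1,1))
replace slot 2: 2·((-3)+(-3)) − 2 = -14 → (-3,-14,-3)
replace slot 3: 2·((-3)+(-14)) − (-3) = -31 → (-3,-14,-31)
replace slot 2: 2·((-3)+(-31)) − (-14) = -54 → (-3,-54,-31)
replace slot 1: 2·((-54)+(-31)) − (-3) = -167 → (-167,-54,-31)

-167,-54,-31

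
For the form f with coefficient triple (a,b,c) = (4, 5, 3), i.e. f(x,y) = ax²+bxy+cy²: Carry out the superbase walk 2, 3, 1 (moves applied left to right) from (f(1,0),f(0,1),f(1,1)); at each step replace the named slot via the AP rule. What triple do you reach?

start (4,3,12) = (f(1,0),f(0,1),f(1,1))
replace slot 2: 2·(4+12) − 3 = 29 → (4,29,12)
replace slot 3: 2·(4+29) − 12 = 54 → (4,29,54)
replace slot 1: 2·(29+54) − 4 = 162 → (162,29,54)

162,29,54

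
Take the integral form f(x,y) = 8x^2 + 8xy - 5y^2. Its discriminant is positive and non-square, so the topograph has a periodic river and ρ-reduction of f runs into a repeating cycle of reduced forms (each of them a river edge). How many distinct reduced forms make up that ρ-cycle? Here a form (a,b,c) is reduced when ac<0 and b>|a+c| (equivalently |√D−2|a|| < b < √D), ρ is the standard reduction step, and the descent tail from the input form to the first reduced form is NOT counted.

D = 224, ⌊√D⌋ = 14
river: ρ → (-5,12,4)
river: ρ → (4,12,-5)
river: ρ → (-5,8,8)
river: ρ → (8,8,-5)
ρ-cycle length = 4 (tail of 0 descent steps not counted)

4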